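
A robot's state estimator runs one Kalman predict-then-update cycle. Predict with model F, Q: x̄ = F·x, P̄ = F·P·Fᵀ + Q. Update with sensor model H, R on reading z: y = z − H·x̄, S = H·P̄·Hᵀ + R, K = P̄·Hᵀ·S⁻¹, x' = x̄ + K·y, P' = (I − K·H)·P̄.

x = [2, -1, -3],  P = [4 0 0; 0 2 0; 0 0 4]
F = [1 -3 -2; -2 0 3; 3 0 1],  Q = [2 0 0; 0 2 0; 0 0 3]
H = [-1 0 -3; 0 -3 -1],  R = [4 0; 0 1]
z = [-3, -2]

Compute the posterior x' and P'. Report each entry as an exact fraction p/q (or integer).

x' = [164209/67783, 38299/67783, 15308/67783]
P' = [3723736/203349 393344/203349 -1218200/203349; 393344/203349 73954/203349 -158440/203349; -1218200/203349 -158440/203349 487948/203349]

x̄ = F·x = [11, -13, 3]
P̄ = F·P·Fᵀ + Q = [40 -32 4; -32 54 -12; 4 -12 43]
y = z − H·x̄ = [17, -38]
S = H·P̄·Hᵀ + R = [455 -71; -71 458]
K = P̄·Hᵀ·S⁻¹ = [-17284/203349 38168/203349; 20494/203349 -63422/203349; -61411/203349 -12628/203349]
x' = x̄ + K·y = [164209/67783, 38299/67783, 15308/67783]
P' = (I − K·H)·P̄ = [3723736/203349 393344/203349 -1218200/203349; 393344/203349 73954/203349 -158440/203349; -1218200/203349 -158440/203349 487948/203349]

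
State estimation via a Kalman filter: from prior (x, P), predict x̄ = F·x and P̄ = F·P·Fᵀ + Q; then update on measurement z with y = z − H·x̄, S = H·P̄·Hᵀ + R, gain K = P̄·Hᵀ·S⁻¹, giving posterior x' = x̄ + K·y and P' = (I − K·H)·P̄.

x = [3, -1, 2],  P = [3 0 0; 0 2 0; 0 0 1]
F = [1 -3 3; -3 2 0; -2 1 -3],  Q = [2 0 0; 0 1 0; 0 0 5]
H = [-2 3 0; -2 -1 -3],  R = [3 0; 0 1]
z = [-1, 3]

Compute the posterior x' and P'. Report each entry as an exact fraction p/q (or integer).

x̄ = F·x = [12, -11, -13]
P̄ = F·P·Fᵀ + Q = [32 -21 -21; -21 36 22; -21 22 28]
y = z − H·x̄ = [56, -23]
S = H·P̄·Hᵀ + R = [707 -220; -220 213]
K = P̄·Hᵀ·S⁻¹ = [-22651/102191 -13800/102191; 18750/102191 -9420/102191; 8924/102191 -21488/102191]
x' = x̄ + K·y = [275236/102191, 142559/102191, -334515/102191]
P' = (I − K·H)·P̄ = [669435/102191 423639/102191 -582903/102191; 423639/102191 301176/102191 -379678/102191; -582903/102191 -379678/102191 522324/102191]

x' = [275236/102191, 142559/102191, -334515/102191]
P' = [669435/102191 423639/102191 -582903/102191; 423639/102191 301176/102191 -379678/102191; -582903/102191 -379678/102191 522324/102191]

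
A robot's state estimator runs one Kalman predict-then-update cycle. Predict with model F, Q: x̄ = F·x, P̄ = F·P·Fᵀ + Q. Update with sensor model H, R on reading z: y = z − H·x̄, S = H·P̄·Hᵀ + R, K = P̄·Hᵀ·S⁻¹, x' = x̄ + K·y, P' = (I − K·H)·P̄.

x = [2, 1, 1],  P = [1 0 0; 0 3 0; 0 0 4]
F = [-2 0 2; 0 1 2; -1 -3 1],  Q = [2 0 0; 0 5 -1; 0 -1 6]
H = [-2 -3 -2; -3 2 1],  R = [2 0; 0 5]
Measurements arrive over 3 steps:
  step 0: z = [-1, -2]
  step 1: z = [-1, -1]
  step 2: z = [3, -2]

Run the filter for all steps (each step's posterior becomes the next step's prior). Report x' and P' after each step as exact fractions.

step 0: x' = [21754/26123, 77645/26123, -125084/26123], P' = [12082/26123 30176/26123 -53586/26123; 30176/26123 249740/26123 -400982/26123; -53586/26123 -400982/26123 658616/26123]
step 1: x' = [591252535/1898267136, 7435313/79094464, 139461275/3796534272], P' = [611283379/1898267136 14281621/79094464 -1722286297/3796534272; 14281621/79094464 24841369/9886808 -608165887/158188928; -1722286297/3796534272 -608165887/158188928 48775623115/7593068544]
step 2: x' = [-2328806769686/573873277436551, -233463983534799/573873277436551, -506343089821452/573873277436551], P' = [184606786859966/573873277436551 103198242124112/573873277436551 -259567945000156/573873277436551; 103198242124112/573873277436551 1432032054405870/573873277436551 -2189601315885974/573873277436551; -259567945000156/573873277436551 -2189601315885974/573873277436551 3658169819069485/573873277436551]

step 0: x̄ = F·x = [-2, 3, -4]
step 0: P̄ = F·P·Fᵀ + Q = [22 16 10; 16 24 -2; 10 -2 38]
step 0: y = z − H·x̄ = [-4, -10]
step 0: S = H·P̄·Hᵀ + R = [706 46; 46 77]
step 0: K = P̄·Hᵀ·S⁻¹ = [-3760/26123 -5896/26123; -3804/26123 1594/26123; -3557/26123 3482/26123]
step 0: x' = x̄ + K·y = [21754/26123, 77645/26123, -125084/26123]
step 0: P' = (I − K·H)·P̄ = [12082/26123 30176/26123 -53586/26123; 30176/26123 249740/26123 -400982/26123; -53586/26123 -400982/26123 658616/26123]
step 1: x̄ = F·x = [-293676/26123, -172523/26123, -379773/26123]
step 1: P̄ = F·P·Fᵀ + Q = [3163726/26123 1986492/26123 4142688/26123; 1986492/26123 1410891/26123 2623795/26123; 4142688/26123 2623795/26123 5769216/26123]
step 1: y = z − H·x̄ = [-1890590/26123, -182332/26123]
step 1: S = H·P̄·Hᵀ + R = [136946981/26123 7115225/26123; 7115225/26123 1818077/26123]
step 1: K = P̄·Hᵀ·S⁻¹ = [-528557173/3796534272 -803790191/3796534272; -16590211/158188928 20213639/158188928; -1543106657/7593068544 145083149/7593068544]
step 1: x' = x̄ + K·y = [591252535/1898267136, 7435313/79094464, 139461275/3796534272]
step 1: P' = (I − K·H)·P̄ = [611283379/1898267136 14281621/79094464 -1722286297/3796534272; 14281621/79094464 24841369/9886808 -608165887/158188928; -1722286297/3796534272 -608165887/158188928 48775623115/7593068544]
step 2: x̄ = F·x = [-347681265/632755712, 317908787/1898267136, -704576289/1265511424]
step 2: P̄ = F·P·Fᵀ + Q = [20635478697/632755712 12312898871/632755712 49932965465/1265511424; 12312898871/632755712 33844539067/1898267136 30700264327/1265511424; 49932965465/1265511424 30700264327/1265511424 152916614921/2531022848]
step 2: y = z − H·x̄ = [51014819/39547232, -13009237595/3796534272]
step 2: S = H·P̄·Hᵀ + R = [3398226143/2471702 4205623341/79094464; 4205623341/79094464 433021661515/7593068544]
step 2: K = P̄·Hᵀ·S⁻¹ = [-79836205045978/573873277436551 -121398364266366/573873277436551; -61645007846943/573873277436551 72973613310686/573873277436551; -114199900240368/573873277436551 11534204459601/573873277436551]
step 2: x' = x̄ + K·y = [-2328806769686/573873277436551, -233463983534799/573873277436551, -506343089821452/573873277436551]
step 2: P' = (I − K·H)·P̄ = [184606786859966/573873277436551 103198242124112/573873277436551 -259567945000156/573873277436551; 103198242124112/573873277436551 1432032054405870/573873277436551 -2189601315885974/573873277436551; -259567945000156/573873277436551 -2189601315885974/573873277436551 3658169819069485/573873277436551]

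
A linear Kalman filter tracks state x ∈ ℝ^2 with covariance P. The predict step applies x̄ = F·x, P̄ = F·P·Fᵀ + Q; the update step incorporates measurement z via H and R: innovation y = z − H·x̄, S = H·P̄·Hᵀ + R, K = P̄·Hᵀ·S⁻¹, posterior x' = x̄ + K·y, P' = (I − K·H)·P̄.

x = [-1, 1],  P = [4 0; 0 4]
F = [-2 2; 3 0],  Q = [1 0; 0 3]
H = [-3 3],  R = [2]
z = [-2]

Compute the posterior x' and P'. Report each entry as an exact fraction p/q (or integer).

x' = [1079/1082, 345/1082]
P' = [6465/1082 6351/1082; 6351/1082 6477/1082]

x̄ = F·x = [4, -3]
P̄ = F·P·Fᵀ + Q = [33 -24; -24 39]
y = z − H·x̄ = [19]
S = H·P̄·Hᵀ + R = [1082]
K = P̄·Hᵀ·S⁻¹ = [-171/1082; 189/1082]
x' = x̄ + K·y = [1079/1082, 345/1082]
P' = (I − K·H)·P̄ = [6465/1082 6351/1082; 6351/1082 6477/1082]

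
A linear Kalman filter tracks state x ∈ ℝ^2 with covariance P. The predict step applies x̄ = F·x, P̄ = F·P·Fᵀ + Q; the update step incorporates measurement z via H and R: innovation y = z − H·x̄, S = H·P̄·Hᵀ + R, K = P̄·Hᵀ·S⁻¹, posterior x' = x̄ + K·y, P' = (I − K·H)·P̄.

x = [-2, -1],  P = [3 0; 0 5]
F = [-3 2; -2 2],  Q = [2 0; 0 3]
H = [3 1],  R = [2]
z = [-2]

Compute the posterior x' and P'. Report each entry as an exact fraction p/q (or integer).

x' = [-68/353, -486/353]
P' = [369/706 -737/706; -737/706 2509/706]

x̄ = F·x = [4, 2]
P̄ = F·P·Fᵀ + Q = [49 38; 38 35]
y = z − H·x̄ = [-16]
S = H·P̄·Hᵀ + R = [706]
K = P̄·Hᵀ·S⁻¹ = [185/706; 149/706]
x' = x̄ + K·y = [-68/353, -486/353]
P' = (I − K·H)·P̄ = [369/706 -737/706; -737/706 2509/706]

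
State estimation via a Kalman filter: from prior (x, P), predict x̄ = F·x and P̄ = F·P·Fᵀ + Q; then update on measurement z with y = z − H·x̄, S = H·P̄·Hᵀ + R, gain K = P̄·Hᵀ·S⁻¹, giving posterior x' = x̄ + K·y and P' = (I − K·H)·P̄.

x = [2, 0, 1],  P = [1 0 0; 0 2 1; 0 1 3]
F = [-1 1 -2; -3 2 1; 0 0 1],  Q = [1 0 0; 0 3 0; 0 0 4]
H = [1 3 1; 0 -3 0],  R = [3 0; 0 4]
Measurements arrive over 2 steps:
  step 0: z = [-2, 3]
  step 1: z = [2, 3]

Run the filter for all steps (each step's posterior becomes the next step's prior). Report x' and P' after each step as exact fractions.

step 0: x̄ = F·x = [-4, -5, 1]
step 0: P̄ = F·P·Fᵀ + Q = [12 -2 -5; -2 27 5; -5 5 7]
step 0: y = z − H·x̄ = [16, -12]
step 0: S = H·P̄·Hᵀ + R = [273 -252; -252 247]
step 0: K = P̄·Hᵀ·S⁻¹ = [1759/3927 90/187; 16/187 -45/187; 419/3927 9/187]
step 0: x' = x̄ + K·y = [-10244/3927, -139/187, 8363/3927]
step 0: P' = (I − K·H)·P̄ = [34025/3927 -120/187 -21188/3927; -120/187 60/187 -12/187; -21188/3927 -12/187 23201/3927]
step 1: x̄ = F·x = [-79/33, 4751/561, 8363/3927]
step 1: P̄ = F·P·Fᵀ + Q = [448/33 -289/33 -214/33; -289/33 71801/561 12323/561; -214/33 12323/561 38909/3927]
step 1: y = z − H·x̄ = [-30293/1309, 5312/187]
step 1: S = H·P̄·Hᵀ + R = [1629251/1309 -222813/187; -222813/187 216151/187]
step 1: K = P̄·Hᵀ·S⁻¹ = [5977076/12419257 6443579/12419257; 1039794/12419257 -3053585/12419257; 2106427/24838514 755279/24838514]
step 1: x' = x̄ + K·y = [44957983/37257771, -16884433/37257771, 76812373/74515542]
step 1: P' = (I − K·H)·P̄ = [341884841/37257771 -25774316/37257771 -210768209/37257771; -25774316/37257771 12214340/37257771 -1510558/37257771; -210768209/37257771 -1510558/37257771 449557609/74515542]

step 0: x' = [-10244/3927, -139/187, 8363/3927], P' = [34025/3927 -120/187 -21188/3927; -120/187 60/187 -12/187; -21188/3927 -12/187 23201/3927]
step 1: x' = [44957983/37257771, -16884433/37257771, 76812373/74515542], P' = [341884841/37257771 -25774316/37257771 -210768209/37257771; -25774316/37257771 12214340/37257771 -1510558/37257771; -210768209/37257771 -1510558/37257771 449557609/74515542]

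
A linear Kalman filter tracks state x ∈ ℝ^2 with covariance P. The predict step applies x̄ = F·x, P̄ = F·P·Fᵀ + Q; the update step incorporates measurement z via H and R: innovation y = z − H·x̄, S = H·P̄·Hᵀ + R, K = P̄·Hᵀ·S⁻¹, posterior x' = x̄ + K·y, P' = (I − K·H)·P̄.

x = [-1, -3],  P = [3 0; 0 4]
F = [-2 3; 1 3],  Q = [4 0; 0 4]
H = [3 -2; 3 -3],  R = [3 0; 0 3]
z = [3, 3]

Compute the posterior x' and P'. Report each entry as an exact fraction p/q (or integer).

x' = [-95/2303, -2865/2303]
P' = [8762/2303 10065/2303; 10065/2303 24177/4606]

x̄ = F·x = [-7, -10]
P̄ = F·P·Fᵀ + Q = [52 30; 30 43]
y = z − H·x̄ = [4, -6]
S = H·P̄·Hᵀ + R = [283 276; 276 318]
K = P̄·Hᵀ·S⁻¹ = [2052/2303 -1303/2303; 2006/2303 -4047/4606]
x' = x̄ + K·y = [-95/2303, -2865/2303]
P' = (I − K·H)·P̄ = [8762/2303 10065/2303; 10065/2303 24177/4606]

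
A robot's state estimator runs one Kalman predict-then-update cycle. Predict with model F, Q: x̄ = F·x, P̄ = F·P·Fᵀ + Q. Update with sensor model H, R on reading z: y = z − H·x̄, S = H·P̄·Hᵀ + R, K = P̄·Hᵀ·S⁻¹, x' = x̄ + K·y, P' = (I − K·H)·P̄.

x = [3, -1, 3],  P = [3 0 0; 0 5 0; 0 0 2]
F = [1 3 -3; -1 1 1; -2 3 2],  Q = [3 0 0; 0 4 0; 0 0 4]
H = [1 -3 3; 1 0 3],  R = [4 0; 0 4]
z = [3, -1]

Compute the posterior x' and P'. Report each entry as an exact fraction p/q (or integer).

x̄ = F·x = [-9, -1, -3]
P̄ = F·P·Fᵀ + Q = [69 6 27; 6 14 25; 27 25 69]
y = z − H·x̄ = [18, 17]
S = H·P̄·Hᵀ + R = [496 609; 609 856]
K = P̄·Hᵀ·S⁻¹ = [21642/53695 -5988/53695; -3189/10739 3285/10739; -6402/53695 19233/53695]
x' = x̄ + K·y = [-39099/10739, -12296/10739, 10128/10739]
P' = (I − K·H)·P̄ = [1746411/53695 -7368/10739 -590121/53695; -7368/10739 8632/10739 6836/10739; -590121/53695 6836/10739 222351/53695]

x' = [-39099/10739, -12296/10739, 10128/10739]
P' = [1746411/53695 -7368/10739 -590121/53695; -7368/10739 8632/10739 6836/10739; -590121/53695 6836/10739 222351/53695]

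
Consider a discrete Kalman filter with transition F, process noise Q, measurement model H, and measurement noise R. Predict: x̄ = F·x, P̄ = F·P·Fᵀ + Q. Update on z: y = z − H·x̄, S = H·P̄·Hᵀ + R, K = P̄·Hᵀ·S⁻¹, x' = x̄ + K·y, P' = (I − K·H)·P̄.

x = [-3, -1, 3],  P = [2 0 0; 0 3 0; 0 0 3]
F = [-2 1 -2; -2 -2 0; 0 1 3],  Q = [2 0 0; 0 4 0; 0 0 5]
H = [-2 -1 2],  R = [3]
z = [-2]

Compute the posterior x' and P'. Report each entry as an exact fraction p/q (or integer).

x' = [565/419, 3832/419, 2080/419]
P' = [3751/419 -2442/419 2407/419; -2442/419 8456/419 1726/419; 2407/419 1726/419 3429/419]

x̄ = F·x = [-1, 8, 8]
P̄ = F·P·Fᵀ + Q = [25 2 -15; 2 24 -6; -15 -6 35]
y = z − H·x̄ = [-12]
S = H·P̄·Hᵀ + R = [419]
K = P̄·Hᵀ·S⁻¹ = [-82/419; -40/419; 106/419]
x' = x̄ + K·y = [565/419, 3832/419, 2080/419]
P' = (I − K·H)·P̄ = [3751/419 -2442/419 2407/419; -2442/419 8456/419 1726/419; 2407/419 1726/419 3429/419]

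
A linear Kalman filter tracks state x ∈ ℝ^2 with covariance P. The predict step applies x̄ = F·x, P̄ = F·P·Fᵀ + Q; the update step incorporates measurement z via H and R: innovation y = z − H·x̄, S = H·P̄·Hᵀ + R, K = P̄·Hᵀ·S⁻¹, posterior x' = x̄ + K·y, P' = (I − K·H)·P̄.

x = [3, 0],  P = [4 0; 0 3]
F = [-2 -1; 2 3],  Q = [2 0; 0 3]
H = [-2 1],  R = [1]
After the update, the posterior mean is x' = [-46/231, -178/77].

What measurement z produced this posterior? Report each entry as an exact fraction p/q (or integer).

z = [-2]

x̄ = F·x = [-6, 6]
P̄ = F·P·Fᵀ + Q = [21 -25; -25 46]
S = H·P̄·Hᵀ + R = [231]
K = P̄·Hᵀ·S⁻¹ = [-67/231; 32/77]
x' − x̄ = [1340/231, -640/77] = K·y
y = (KᵀK)⁻¹·Kᵀ·(x' − x̄) = [-20]
z = y + H·x̄ = [-20] + [18] = [-2]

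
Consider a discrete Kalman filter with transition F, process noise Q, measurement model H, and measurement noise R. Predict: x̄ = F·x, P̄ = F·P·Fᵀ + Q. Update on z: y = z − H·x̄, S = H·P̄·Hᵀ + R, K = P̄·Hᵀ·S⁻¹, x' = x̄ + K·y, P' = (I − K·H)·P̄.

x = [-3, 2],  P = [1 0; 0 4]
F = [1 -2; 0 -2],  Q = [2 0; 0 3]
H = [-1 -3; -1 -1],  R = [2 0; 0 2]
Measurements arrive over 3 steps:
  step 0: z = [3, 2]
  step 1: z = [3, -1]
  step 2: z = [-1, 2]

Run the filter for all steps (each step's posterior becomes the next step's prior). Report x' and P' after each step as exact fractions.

step 0: x̄ = F·x = [-7, -4]
step 0: P̄ = F·P·Fᵀ + Q = [19 16; 16 19]
step 0: y = z − H·x̄ = [-16, -9]
step 0: S = H·P̄·Hᵀ + R = [288 140; 140 72]
step 0: K = P̄·Hᵀ·S⁻¹ = [19/284 -175/284; -89/284 35/284]
step 0: x' = x̄ + K·y = [-717/284, -27/284]
step 0: P' = (I − K·H)·P̄ = [136/71 -97/142; -97/142 31/71]
step 1: x̄ = F·x = [-663/284, 27/142]
step 1: P̄ = F·P·Fᵀ + Q = [596/71 221/71; 221/71 337/71]
step 1: y = z − H·x̄ = [351/284, -893/284]
step 1: S = H·P̄·Hᵀ + R = [5097/71 2491/71; 2491/71 1517/71]
step 1: K = P̄·Hᵀ·S⁻¹ = [441/5377 -3620/5377; -3373/10754 1583/10754]
step 1: x' = x̄ + K·y = [-625/5377, -14203/21508]
step 1: P' = (I − K·H)·P̄ = [11301/5377 -4061/5377; -4061/5377 2478/5377]
step 2: x̄ = F·x = [12953/10754, 14203/10754]
step 2: P̄ = F·P·Fᵀ + Q = [48211/5377 18034/5377; 18034/5377 26043/5377]
step 2: y = z − H·x̄ = [22404/5377, 24332/5377]
step 2: S = H·P̄·Hᵀ + R = [401556/5377 198476/5377; 198476/5377 121076/5377]
step 2: K = P̄·Hᵀ·S⁻¹ = [17677/214480 -146327/214480; -4206/13405 8059/53620]
step 2: x' = x̄ + K·y = [-41271/26810, 18593/26810]
step 2: P' = (I − K·H)·P̄ = [228329/107240 -41001/53620; -41001/53620 24883/53620]

step 0: x' = [-717/284, -27/284], P' = [136/71 -97/142; -97/142 31/71]
step 1: x' = [-625/5377, -14203/21508], P' = [11301/5377 -4061/5377; -4061/5377 2478/5377]
step 2: x' = [-41271/26810, 18593/26810], P' = [228329/107240 -41001/53620; -41001/53620 24883/53620]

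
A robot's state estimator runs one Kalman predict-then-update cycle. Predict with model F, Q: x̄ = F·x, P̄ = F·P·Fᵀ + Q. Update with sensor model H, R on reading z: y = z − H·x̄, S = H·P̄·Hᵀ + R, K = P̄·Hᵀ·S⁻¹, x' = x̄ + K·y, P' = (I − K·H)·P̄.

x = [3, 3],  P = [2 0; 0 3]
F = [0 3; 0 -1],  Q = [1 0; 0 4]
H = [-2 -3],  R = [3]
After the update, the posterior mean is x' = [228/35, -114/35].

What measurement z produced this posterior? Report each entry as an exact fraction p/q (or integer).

z = [-3]

x̄ = F·x = [9, -3]
P̄ = F·P·Fᵀ + Q = [28 -9; -9 7]
S = H·P̄·Hᵀ + R = [70]
K = P̄·Hᵀ·S⁻¹ = [-29/70; -3/70]
x' − x̄ = [-87/35, -9/35] = K·y
y = (KᵀK)⁻¹·Kᵀ·(x' − x̄) = [6]
z = y + H·x̄ = [6] + [-9] = [-3]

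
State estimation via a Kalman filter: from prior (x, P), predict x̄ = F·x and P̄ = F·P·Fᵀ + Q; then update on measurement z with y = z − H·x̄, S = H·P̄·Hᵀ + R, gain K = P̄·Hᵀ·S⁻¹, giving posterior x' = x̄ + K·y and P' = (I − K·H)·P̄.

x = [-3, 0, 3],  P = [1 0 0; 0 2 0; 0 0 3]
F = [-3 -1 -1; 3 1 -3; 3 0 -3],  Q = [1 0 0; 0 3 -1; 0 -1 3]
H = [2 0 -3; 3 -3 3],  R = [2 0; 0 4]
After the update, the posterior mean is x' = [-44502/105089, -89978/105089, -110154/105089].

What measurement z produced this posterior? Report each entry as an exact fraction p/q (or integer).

z = [2, -2]

x̄ = F·x = [6, -18, -18]
P̄ = F·P·Fᵀ + Q = [15 -2 0; -2 41 35; 0 35 39]
S = H·P̄·Hᵀ + R = [413 66; 66 265]
K = P̄·Hᵀ·S⁻¹ = [4584/105089 19083/105089; -27301/105089 -2718/105089; -31797/105089 12678/105089]
x' − x̄ = [-675036/105089, 1801624/105089, 1781448/105089] = K·y
y = (KᵀK)⁻¹·Kᵀ·(x' − x̄) = [-64, -20]
z = y + H·x̄ = [-64, -20] + [66, 18] = [2, -2]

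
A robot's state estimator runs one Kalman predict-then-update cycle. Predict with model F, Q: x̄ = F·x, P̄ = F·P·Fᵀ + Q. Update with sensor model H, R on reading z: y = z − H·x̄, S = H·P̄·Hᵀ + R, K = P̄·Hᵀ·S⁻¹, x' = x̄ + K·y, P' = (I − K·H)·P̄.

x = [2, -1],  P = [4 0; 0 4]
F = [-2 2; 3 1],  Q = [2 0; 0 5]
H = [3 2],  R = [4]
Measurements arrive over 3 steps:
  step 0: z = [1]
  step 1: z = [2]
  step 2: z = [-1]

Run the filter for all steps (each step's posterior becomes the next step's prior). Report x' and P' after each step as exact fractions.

step 0: x' = [-579/149, 934/149], P' = [2616/149 -3854/149; -3854/149 5823/149]
step 1: x' = [5816/11145, 2843/11145], P' = [1129748/189465 -1538896/189465; -1538896/189465 2263922/189465]
step 2: x' = [-135008581/76424269, 164876850/76424269], P' = [455967376/76424269 -621969186/76424269; -621969186/76424269 916026301/76424269]

step 0: x̄ = F·x = [-6, 5]
step 0: P̄ = F·P·Fᵀ + Q = [34 -16; -16 45]
step 0: y = z − H·x̄ = [9]
step 0: S = H·P̄·Hᵀ + R = [298]
step 0: K = P̄·Hᵀ·S⁻¹ = [35/149; 21/149]
step 0: x' = x̄ + K·y = [-579/149, 934/149]
step 0: P' = (I − K·H)·P̄ = [2616/149 -3854/149; -3854/149 5823/149]
step 1: x̄ = F·x = [3026/149, -803/149]
step 1: P̄ = F·P·Fᵀ + Q = [64886/149 -19466/149; -19466/149 6988/149]
step 1: y = z − H·x̄ = [-7174/149]
step 1: S = H·P̄·Hᵀ + R = [378930/149]
step 1: K = P̄·Hᵀ·S⁻¹ = [77863/189465; -22211/189465]
step 1: x' = x̄ + K·y = [5816/11145, 2843/11145]
step 1: P' = (I − K·H)·P̄ = [1129748/189465 -1538896/189465; -1538896/189465 2263922/189465]
step 2: x̄ = F·x = [-1982/3715, 20291/11145]
step 2: P̄ = F·P·Fᵀ + Q = [8754926/63155 -164828/3715; -164828/3715 243859/11145]
step 2: y = z − H·x̄ = [-33889/11145]
step 2: S = H·P̄·Hᵀ + R = [152848538/189465]
step 2: K = P̄·Hᵀ·S⁻¹ = [30990939/76424269; -8463739/76424269]
step 2: x' = x̄ + K·y = [-135008581/76424269, 164876850/76424269]
step 2: P' = (I − K·H)·P̄ = [455967376/76424269 -621969186/76424269; -621969186/76424269 916026301/76424269]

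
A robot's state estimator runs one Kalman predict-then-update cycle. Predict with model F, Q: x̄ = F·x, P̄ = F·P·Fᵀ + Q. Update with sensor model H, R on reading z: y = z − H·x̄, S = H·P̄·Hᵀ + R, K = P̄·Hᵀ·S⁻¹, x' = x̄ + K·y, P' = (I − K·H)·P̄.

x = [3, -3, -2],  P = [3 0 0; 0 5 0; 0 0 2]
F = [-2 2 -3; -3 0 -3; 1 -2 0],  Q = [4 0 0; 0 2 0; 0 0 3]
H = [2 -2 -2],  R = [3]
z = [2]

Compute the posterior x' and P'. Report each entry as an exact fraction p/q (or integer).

x' = [134/359, -1181/359, 995/359]
P' = [11642/359 13276/359 -1766/359; 13276/359 16857/359 -3575/359; -1766/359 -3575/359 1938/359]

x̄ = F·x = [-6, -3, 9]
P̄ = F·P·Fᵀ + Q = [54 36 -26; 36 47 -9; -26 -9 26]
y = z − H·x̄ = [26]
S = H·P̄·Hᵀ + R = [359]
K = P̄·Hᵀ·S⁻¹ = [88/359; -4/359; -86/359]
x' = x̄ + K·y = [134/359, -1181/359, 995/359]
P' = (I − K·H)·P̄ = [11642/359 13276/359 -1766/359; 13276/359 16857/359 -3575/359; -1766/359 -3575/359 1938/359]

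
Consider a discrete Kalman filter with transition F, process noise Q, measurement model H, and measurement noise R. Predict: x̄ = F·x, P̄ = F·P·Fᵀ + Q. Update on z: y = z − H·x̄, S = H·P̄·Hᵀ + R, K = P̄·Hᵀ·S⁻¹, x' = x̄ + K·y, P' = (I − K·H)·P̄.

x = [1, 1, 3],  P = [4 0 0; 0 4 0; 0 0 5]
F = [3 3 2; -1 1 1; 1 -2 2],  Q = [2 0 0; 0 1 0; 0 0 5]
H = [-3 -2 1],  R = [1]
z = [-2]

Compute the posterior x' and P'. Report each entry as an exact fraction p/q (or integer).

x̄ = F·x = [12, 3, 5]
P̄ = F·P·Fᵀ + Q = [94 10 8; 10 14 -2; 8 -2 45]
y = z − H·x̄ = [35]
S = H·P̄·Hᵀ + R = [1028]
K = P̄·Hᵀ·S⁻¹ = [-147/514; -15/257; 25/1028]
x' = x̄ + K·y = [1023/514, 246/257, 6015/1028]
P' = (I − K·H)·P̄ = [2549/257 -1840/257 7787/514; -1840/257 2698/257 -139/257; 7787/514 -139/257 45635/1028]

x' = [1023/514, 246/257, 6015/1028]
P' = [2549/257 -1840/257 7787/514; -1840/257 2698/257 -139/257; 7787/514 -139/257 45635/1028]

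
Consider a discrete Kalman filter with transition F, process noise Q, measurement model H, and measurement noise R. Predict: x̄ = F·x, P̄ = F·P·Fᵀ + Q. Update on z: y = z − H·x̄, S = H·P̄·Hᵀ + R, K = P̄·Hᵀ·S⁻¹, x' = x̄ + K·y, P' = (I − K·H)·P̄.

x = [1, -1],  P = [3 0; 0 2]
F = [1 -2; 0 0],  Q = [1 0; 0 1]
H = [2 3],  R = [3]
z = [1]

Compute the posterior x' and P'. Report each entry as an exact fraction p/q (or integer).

x̄ = F·x = [3, 0]
P̄ = F·P·Fᵀ + Q = [12 0; 0 1]
y = z − H·x̄ = [-5]
S = H·P̄·Hᵀ + R = [60]
K = P̄·Hᵀ·S⁻¹ = [2/5; 1/20]
x' = x̄ + K·y = [1, -1/4]
P' = (I − K·H)·P̄ = [12/5 -6/5; -6/5 17/20]

x' = [1, -1/4]
P' = [12/5 -6/5; -6/5 17/20]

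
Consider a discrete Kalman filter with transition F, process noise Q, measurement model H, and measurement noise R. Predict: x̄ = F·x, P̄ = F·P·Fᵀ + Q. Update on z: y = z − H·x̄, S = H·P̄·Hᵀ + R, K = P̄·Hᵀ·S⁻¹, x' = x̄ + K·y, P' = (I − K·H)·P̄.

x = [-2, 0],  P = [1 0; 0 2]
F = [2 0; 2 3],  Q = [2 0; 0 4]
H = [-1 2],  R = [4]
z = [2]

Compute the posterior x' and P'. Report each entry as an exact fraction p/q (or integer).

x̄ = F·x = [-4, -4]
P̄ = F·P·Fᵀ + Q = [6 4; 4 26]
y = z − H·x̄ = [6]
S = H·P̄·Hᵀ + R = [98]
K = P̄·Hᵀ·S⁻¹ = [1/49; 24/49]
x' = x̄ + K·y = [-190/49, -52/49]
P' = (I − K·H)·P̄ = [292/49 148/49; 148/49 122/49]

x' = [-190/49, -52/49]
P' = [292/49 148/49; 148/49 122/49]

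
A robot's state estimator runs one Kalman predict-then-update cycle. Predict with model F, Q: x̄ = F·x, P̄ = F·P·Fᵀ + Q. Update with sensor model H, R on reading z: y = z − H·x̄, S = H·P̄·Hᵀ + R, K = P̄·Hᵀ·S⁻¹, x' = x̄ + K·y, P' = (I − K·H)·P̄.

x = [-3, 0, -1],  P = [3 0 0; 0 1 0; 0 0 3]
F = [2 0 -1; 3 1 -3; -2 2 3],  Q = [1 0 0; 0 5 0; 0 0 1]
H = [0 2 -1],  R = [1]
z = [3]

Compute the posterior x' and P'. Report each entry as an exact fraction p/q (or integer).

x̄ = F·x = [-5, -6, 3]
P̄ = F·P·Fᵀ + Q = [16 27 -21; 27 60 -43; -21 -43 44]
y = z − H·x̄ = [18]
S = H·P̄·Hᵀ + R = [457]
K = P̄·Hᵀ·S⁻¹ = [75/457; 163/457; -130/457]
x' = x̄ + K·y = [-935/457, 192/457, -969/457]
P' = (I − K·H)·P̄ = [1687/457 114/457 153/457; 114/457 851/457 1539/457; 153/457 1539/457 3208/457]

x' = [-935/457, 192/457, -969/457]
P' = [1687/457 114/457 153/457; 114/457 851/457 1539/457; 153/457 1539/457 3208/457]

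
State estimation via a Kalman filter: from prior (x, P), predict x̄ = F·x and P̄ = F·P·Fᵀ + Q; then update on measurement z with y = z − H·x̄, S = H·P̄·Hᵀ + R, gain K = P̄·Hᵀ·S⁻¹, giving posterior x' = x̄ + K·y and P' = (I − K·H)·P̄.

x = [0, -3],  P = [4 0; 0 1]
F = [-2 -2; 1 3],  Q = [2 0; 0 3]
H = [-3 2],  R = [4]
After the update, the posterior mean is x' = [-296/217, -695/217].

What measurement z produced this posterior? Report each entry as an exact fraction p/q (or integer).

z = [-2]

x̄ = F·x = [6, -9]
P̄ = F·P·Fᵀ + Q = [22 -14; -14 16]
S = H·P̄·Hᵀ + R = [434]
K = P̄·Hᵀ·S⁻¹ = [-47/217; 37/217]
x' − x̄ = [-1598/217, 1258/217] = K·y
y = (KᵀK)⁻¹·Kᵀ·(x' − x̄) = [34]
z = y + H·x̄ = [34] + [-36] = [-2]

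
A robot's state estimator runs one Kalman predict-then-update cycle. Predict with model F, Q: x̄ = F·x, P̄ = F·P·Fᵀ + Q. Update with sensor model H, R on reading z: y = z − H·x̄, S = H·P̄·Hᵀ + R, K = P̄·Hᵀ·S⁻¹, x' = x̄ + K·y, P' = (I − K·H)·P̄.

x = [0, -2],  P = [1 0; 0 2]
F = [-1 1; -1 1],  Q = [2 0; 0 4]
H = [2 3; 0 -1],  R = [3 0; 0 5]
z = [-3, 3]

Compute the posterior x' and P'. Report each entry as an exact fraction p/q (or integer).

x' = [-2/5, -130/147]
P' = [9/5 -1; -1 125/147]

x̄ = F·x = [-2, -2]
P̄ = F·P·Fᵀ + Q = [5 3; 3 7]
y = z − H·x̄ = [7, 1]
S = H·P̄·Hᵀ + R = [122 -27; -27 12]
K = P̄·Hᵀ·S⁻¹ = [1/5 1/5; 9/49 -25/147]
x' = x̄ + K·y = [-2/5, -130/147]
P' = (I − K·H)·P̄ = [9/5 -1; -1 125/147]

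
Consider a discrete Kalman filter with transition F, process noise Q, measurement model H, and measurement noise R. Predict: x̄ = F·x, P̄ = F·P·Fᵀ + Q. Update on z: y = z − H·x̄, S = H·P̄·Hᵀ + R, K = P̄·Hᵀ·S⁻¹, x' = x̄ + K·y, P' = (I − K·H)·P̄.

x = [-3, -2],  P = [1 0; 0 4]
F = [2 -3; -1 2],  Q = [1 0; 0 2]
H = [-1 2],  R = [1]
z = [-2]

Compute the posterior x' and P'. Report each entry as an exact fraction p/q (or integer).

x̄ = F·x = [0, -1]
P̄ = F·P·Fᵀ + Q = [41 -26; -26 19]
y = z − H·x̄ = [0]
S = H·P̄·Hᵀ + R = [222]
K = P̄·Hᵀ·S⁻¹ = [-31/74; 32/111]
x' = x̄ + K·y = [0, -1]
P' = (I − K·H)·P̄ = [151/74 30/37; 30/37 61/111]

x' = [0, -1]
P' = [151/74 30/37; 30/37 61/111]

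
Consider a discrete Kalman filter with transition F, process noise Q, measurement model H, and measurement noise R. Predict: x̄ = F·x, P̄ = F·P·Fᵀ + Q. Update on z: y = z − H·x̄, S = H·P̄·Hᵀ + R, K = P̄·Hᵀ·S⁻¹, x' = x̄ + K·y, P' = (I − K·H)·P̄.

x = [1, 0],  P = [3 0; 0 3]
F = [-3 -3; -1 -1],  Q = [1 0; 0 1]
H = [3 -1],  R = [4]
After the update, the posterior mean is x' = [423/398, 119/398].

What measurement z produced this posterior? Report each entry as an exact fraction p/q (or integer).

x̄ = F·x = [-3, -1]
P̄ = F·P·Fᵀ + Q = [55 18; 18 7]
S = H·P̄·Hᵀ + R = [398]
K = P̄·Hᵀ·S⁻¹ = [147/398; 47/398]
x' − x̄ = [1617/398, 517/398] = K·y
y = (KᵀK)⁻¹·Kᵀ·(x' − x̄) = [11]
z = y + H·x̄ = [11] + [-8] = [3]

z = [3]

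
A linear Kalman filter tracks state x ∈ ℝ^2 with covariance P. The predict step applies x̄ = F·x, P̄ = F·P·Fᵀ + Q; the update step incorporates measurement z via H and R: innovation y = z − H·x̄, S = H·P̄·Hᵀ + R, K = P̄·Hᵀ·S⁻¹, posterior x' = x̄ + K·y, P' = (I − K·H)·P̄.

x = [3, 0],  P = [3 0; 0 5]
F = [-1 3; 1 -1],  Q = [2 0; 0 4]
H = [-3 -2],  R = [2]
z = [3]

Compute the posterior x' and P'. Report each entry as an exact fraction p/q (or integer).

x̄ = F·x = [-3, 3]
P̄ = F·P·Fᵀ + Q = [50 -18; -18 12]
y = z − H·x̄ = [0]
S = H·P̄·Hᵀ + R = [284]
K = P̄·Hᵀ·S⁻¹ = [-57/142; 15/142]
x' = x̄ + K·y = [-3, 3]
P' = (I − K·H)·P̄ = [301/71 -423/71; -423/71 627/71]

x' = [-3, 3]
P' = [301/71 -423/71; -423/71 627/71]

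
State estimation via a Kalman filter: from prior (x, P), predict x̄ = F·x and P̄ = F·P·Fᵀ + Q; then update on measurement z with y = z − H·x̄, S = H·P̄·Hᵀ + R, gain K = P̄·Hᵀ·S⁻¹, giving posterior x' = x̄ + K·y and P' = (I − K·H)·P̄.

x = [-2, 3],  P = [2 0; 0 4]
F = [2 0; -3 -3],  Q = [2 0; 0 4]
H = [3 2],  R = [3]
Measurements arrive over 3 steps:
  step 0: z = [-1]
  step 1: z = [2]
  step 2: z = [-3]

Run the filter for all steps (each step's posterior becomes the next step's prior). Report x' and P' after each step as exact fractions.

step 0: x' = [-622/181, 817/181], P' = [1774/181 -2652/181; -2652/181 4098/181]
step 1: x' = [-20572/30845, 300619/154225], P' = [14838/6169 -101412/30845; -101412/30845 801804/154225]
step 2: x' = [14840498/34571269, -76129209/34571269], P' = [83120606/34571269 -114165804/34571269; -114165804/34571269 181057494/34571269]

step 0: x̄ = F·x = [-4, -3]
step 0: P̄ = F·P·Fᵀ + Q = [10 -12; -12 58]
step 0: y = z − H·x̄ = [17]
step 0: S = H·P̄·Hᵀ + R = [181]
step 0: K = P̄·Hᵀ·S⁻¹ = [6/181; 80/181]
step 0: x' = x̄ + K·y = [-622/181, 817/181]
step 0: P' = (I − K·H)·P̄ = [1774/181 -2652/181; -2652/181 4098/181]
step 1: x̄ = F·x = [-1244/181, -585/181]
step 1: P̄ = F·P·Fᵀ + Q = [7458/181 5268/181; 5268/181 5836/181]
step 1: y = z − H·x̄ = [5264/181]
step 1: S = H·P̄·Hᵀ + R = [154225/181]
step 1: K = P̄·Hᵀ·S⁻¹ = [6582/30845; 27476/154225]
step 1: x' = x̄ + K·y = [-20572/30845, 300619/154225]
step 1: P' = (I − K·H)·P̄ = [14838/6169 -101412/30845; -101412/30845 801804/154225]
step 2: x̄ = F·x = [-41144/30845, -593277/154225]
step 2: P̄ = F·P·Fᵀ + Q = [71690/6169 163332/30845; 163332/30845 2044606/154225]
step 2: y = z − H·x̄ = [1341039/154225]
step 2: S = H·P̄·Hᵀ + R = [34571269/154225]
step 2: K = P̄·Hᵀ·S⁻¹ = [7010070/34571269; 6539192/34571269]
step 2: x' = x̄ + K·y = [14840498/34571269, -76129209/34571269]
step 2: P' = (I − K·H)·P̄ = [83120606/34571269 -114165804/34571269; -114165804/34571269 181057494/34571269]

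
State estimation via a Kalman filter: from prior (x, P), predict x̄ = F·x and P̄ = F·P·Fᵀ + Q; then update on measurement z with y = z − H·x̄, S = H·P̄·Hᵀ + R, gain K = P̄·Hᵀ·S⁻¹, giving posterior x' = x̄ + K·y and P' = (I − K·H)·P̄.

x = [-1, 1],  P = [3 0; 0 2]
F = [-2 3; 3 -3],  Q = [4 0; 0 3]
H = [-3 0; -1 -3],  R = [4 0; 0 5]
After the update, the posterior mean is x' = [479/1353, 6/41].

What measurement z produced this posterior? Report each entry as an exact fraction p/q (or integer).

x̄ = F·x = [5, -6]
P̄ = F·P·Fᵀ + Q = [34 -36; -36 48]
S = H·P̄·Hᵀ + R = [310 -222; -222 255]
K = P̄·Hᵀ·S⁻¹ = [-1597/4961 148/14883; 54/451 -144/451]
x' − x̄ = [-6286/1353, 252/41] = K·y
y = (KᵀK)⁻¹·Kᵀ·(x' − x̄) = [14, -14]
z = y + H·x̄ = [14, -14] + [-15, 13] = [-1, -1]

z = [-1, -1]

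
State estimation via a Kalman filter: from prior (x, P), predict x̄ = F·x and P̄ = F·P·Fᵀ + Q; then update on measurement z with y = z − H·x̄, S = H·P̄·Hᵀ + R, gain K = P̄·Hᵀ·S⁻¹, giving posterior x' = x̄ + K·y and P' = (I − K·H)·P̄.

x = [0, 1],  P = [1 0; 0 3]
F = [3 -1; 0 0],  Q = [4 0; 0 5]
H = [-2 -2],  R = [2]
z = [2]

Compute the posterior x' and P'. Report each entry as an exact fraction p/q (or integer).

x' = [-1, 0]
P' = [176/43 -160/43; -160/43 165/43]

x̄ = F·x = [-1, 0]
P̄ = F·P·Fᵀ + Q = [16 0; 0 5]
y = z − H·x̄ = [0]
S = H·P̄·Hᵀ + R = [86]
K = P̄·Hᵀ·S⁻¹ = [-16/43; -5/43]
x' = x̄ + K·y = [-1, 0]
P' = (I − K·H)·P̄ = [176/43 -160/43; -160/43 165/43]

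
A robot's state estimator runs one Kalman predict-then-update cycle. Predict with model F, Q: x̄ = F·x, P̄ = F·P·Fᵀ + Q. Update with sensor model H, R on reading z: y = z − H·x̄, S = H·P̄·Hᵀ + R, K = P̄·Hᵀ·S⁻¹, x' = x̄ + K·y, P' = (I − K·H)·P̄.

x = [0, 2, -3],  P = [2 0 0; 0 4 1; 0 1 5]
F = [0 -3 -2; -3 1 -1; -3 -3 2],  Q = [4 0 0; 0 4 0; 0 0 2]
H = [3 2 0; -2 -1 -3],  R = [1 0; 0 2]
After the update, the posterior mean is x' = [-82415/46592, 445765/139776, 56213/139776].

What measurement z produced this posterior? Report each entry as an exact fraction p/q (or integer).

z = [1, -1]

x̄ = F·x = [0, 5, -12]
P̄ = F·P·Fᵀ + Q = [72 -1 16; -1 29 1; 16 1 64]
S = H·P̄·Hᵀ + R = [753 -633; -633 1089]
K = P̄·Hᵀ·S⁻¹ = [37381/139776 -929/46592; 4545/46592 4075/139776; -9775/46592 -45925/139776]
x' − x̄ = [-82415/46592, -253115/139776, 1733525/139776] = K·y
y = (KᵀK)⁻¹·Kᵀ·(x' − x̄) = [-9, -32]
z = y + H·x̄ = [-9, -32] + [10, 31] = [1, -1]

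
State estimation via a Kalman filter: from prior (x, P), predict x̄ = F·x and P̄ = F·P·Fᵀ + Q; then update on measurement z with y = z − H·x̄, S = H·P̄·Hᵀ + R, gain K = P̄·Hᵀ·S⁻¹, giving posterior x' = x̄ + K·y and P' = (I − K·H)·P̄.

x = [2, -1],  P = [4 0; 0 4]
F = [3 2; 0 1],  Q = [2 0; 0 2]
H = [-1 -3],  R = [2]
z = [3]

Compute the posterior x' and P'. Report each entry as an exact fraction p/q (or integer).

x' = [160/79, -131/79]
P' = [1224/79 -382/79; -382/79 136/79]

x̄ = F·x = [4, -1]
P̄ = F·P·Fᵀ + Q = [54 8; 8 6]
y = z − H·x̄ = [4]
S = H·P̄·Hᵀ + R = [158]
K = P̄·Hᵀ·S⁻¹ = [-39/79; -13/79]
x' = x̄ + K·y = [160/79, -131/79]
P' = (I − K·H)·P̄ = [1224/79 -382/79; -382/79 136/79]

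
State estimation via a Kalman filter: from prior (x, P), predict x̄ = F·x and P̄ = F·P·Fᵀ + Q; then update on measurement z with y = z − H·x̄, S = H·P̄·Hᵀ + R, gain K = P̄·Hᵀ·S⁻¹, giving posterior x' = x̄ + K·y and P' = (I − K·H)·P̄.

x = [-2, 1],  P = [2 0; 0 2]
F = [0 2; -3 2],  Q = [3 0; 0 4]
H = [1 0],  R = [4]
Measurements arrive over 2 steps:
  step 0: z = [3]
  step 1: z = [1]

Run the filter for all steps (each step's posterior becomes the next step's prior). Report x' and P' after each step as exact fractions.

step 0: x̄ = F·x = [2, 8]
step 0: P̄ = F·P·Fᵀ + Q = [11 8; 8 30]
step 0: y = z − H·x̄ = [1]
step 0: S = H·P̄·Hᵀ + R = [15]
step 0: K = P̄·Hᵀ·S⁻¹ = [11/15; 8/15]
step 0: x' = x̄ + K·y = [41/15, 128/15]
step 0: P' = (I − K·H)·P̄ = [44/15 32/15; 32/15 386/15]
step 1: x̄ = F·x = [256/15, 133/15]
step 1: P̄ = F·P·Fᵀ + Q = [1589/15 1352/15; 1352/15 1616/15]
step 1: y = z − H·x̄ = [-241/15]
step 1: S = H·P̄·Hᵀ + R = [1649/15]
step 1: K = P̄·Hᵀ·S⁻¹ = [1589/1649; 1352/1649]
step 1: x' = x̄ + K·y = [2613/1649, -7101/1649]
step 1: P' = (I − K·H)·P̄ = [6356/1649 5408/1649; 5408/1649 55792/1649]

step 0: x' = [41/15, 128/15], P' = [44/15 32/15; 32/15 386/15]
step 1: x' = [2613/1649, -7101/1649], P' = [6356/1649 5408/1649; 5408/1649 55792/1649]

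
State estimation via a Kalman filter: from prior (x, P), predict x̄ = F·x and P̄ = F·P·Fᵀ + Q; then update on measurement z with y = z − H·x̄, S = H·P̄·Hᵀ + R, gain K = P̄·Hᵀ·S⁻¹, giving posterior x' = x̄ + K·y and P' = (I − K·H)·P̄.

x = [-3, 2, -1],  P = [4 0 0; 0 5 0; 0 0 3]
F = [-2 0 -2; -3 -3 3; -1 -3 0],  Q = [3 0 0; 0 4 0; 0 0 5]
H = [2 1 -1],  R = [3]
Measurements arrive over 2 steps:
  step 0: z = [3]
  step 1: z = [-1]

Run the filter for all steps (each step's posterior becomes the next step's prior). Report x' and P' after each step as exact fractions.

step 0: x̄ = F·x = [8, 0, -3]
step 0: P̄ = F·P·Fᵀ + Q = [31 6 8; 6 112 57; 8 57 54]
step 0: y = z − H·x̄ = [-16]
step 0: S = H·P̄·Hᵀ + R = [171]
step 0: K = P̄·Hᵀ·S⁻¹ = [20/57; 67/171; 1/9]
step 0: x' = x̄ + K·y = [136/57, -1072/171, -43/9]
step 0: P' = (I − K·H)·P̄ = [189/19 -998/57 4/3; -998/57 14663/171 446/9; 4/3 446/9 467/9]
step 1: x̄ = F·x = [818/171, -51/19, 312/19]
step 1: P̄ = F·P·Fᵀ + Q = [44633/171 -1128/19 4082/19; -1128/19 1921/19 2688/19; 4082/19 2688/19 12951/19]
step 1: y = z − H·x̄ = [1460/171]
step 1: S = H·P̄·Hᵀ + R = [76949/171]
step 1: K = P̄·Hᵀ·S⁻¹ = [42376/76949; -27207/76949; -18891/76949]
step 1: x' = x̄ + K·y = [729902/76949, -438841/76949, 1102292/76949]
step 1: P' = (I − K·H)·P̄ = [9583271/76949 2173904/76949 21213318/76949; 2173904/76949 3451172/76949 7880601/76949; 21213318/76949 7880601/76949 50363910/76949]

step 0: x' = [136/57, -1072/171, -43/9], P' = [189/19 -998/57 4/3; -998/57 14663/171 446/9; 4/3 446/9 467/9]
step 1: x' = [729902/76949, -438841/76949, 1102292/76949], P' = [9583271/76949 2173904/76949 21213318/76949; 2173904/76949 3451172/76949 7880601/76949; 21213318/76949 7880601/76949 50363910/76949]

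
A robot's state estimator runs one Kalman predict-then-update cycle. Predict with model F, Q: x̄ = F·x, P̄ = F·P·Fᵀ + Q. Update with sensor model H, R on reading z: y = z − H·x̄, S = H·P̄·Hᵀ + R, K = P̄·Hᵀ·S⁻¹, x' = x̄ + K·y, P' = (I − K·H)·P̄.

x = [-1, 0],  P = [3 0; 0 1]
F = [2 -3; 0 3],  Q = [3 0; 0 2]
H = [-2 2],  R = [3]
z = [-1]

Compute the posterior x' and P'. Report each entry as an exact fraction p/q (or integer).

x' = [-20/43, -40/43]
P' = [804/215 141/43; 141/43 153/43]

x̄ = F·x = [-2, 0]
P̄ = F·P·Fᵀ + Q = [24 -9; -9 11]
y = z − H·x̄ = [-5]
S = H·P̄·Hᵀ + R = [215]
K = P̄·Hᵀ·S⁻¹ = [-66/215; 8/43]
x' = x̄ + K·y = [-20/43, -40/43]
P' = (I − K·H)·P̄ = [804/215 141/43; 141/43 153/43]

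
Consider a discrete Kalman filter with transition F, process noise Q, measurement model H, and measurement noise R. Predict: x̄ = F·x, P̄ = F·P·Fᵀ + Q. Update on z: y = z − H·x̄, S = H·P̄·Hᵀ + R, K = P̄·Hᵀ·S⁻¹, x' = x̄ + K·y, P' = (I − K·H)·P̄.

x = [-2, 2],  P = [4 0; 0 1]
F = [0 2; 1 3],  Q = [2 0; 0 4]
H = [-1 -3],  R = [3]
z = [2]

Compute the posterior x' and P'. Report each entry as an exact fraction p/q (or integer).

x̄ = F·x = [4, 4]
P̄ = F·P·Fᵀ + Q = [6 6; 6 17]
y = z − H·x̄ = [18]
S = H·P̄·Hᵀ + R = [198]
K = P̄·Hᵀ·S⁻¹ = [-4/33; -19/66]
x' = x̄ + K·y = [20/11, -13/11]
P' = (I − K·H)·P̄ = [34/11 -10/11; -10/11 13/22]

x' = [20/11, -13/11]
P' = [34/11 -10/11; -10/11 13/22]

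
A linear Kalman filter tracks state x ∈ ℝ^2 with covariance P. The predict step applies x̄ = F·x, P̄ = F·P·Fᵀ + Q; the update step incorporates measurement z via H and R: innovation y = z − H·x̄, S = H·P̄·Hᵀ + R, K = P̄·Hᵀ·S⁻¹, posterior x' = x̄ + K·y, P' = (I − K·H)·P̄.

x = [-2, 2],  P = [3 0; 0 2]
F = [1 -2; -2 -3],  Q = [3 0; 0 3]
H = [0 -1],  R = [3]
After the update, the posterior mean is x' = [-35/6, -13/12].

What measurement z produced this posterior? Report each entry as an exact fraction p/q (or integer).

z = [1]

x̄ = F·x = [-6, -2]
P̄ = F·P·Fᵀ + Q = [14 6; 6 33]
S = H·P̄·Hᵀ + R = [36]
K = P̄·Hᵀ·S⁻¹ = [-1/6; -11/12]
x' − x̄ = [1/6, 11/12] = K·y
y = (KᵀK)⁻¹·Kᵀ·(x' − x̄) = [-1]
z = y + H·x̄ = [-1] + [2] = [1]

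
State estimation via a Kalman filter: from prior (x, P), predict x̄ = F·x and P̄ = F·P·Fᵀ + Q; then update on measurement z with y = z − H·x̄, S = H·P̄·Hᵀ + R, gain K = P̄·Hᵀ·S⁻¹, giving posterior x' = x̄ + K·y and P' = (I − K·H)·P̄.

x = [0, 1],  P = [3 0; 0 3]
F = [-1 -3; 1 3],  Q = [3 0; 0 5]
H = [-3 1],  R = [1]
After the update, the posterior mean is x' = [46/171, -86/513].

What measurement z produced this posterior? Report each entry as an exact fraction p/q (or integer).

x̄ = F·x = [-3, 3]
P̄ = F·P·Fᵀ + Q = [33 -30; -30 35]
S = H·P̄·Hᵀ + R = [513]
K = P̄·Hᵀ·S⁻¹ = [-43/171; 125/513]
x' − x̄ = [559/171, -1625/513] = K·y
y = (KᵀK)⁻¹·Kᵀ·(x' − x̄) = [-13]
z = y + H·x̄ = [-13] + [12] = [-1]

z = [-1]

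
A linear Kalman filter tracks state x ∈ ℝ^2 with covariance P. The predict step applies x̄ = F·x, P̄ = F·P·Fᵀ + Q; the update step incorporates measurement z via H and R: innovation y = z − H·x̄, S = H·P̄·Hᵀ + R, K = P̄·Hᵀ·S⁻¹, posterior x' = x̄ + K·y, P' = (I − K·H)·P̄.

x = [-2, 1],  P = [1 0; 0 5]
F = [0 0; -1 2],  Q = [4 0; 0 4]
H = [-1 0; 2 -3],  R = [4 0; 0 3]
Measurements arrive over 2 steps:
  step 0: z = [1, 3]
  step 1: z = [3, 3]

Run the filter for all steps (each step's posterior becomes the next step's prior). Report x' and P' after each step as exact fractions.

step 0: x' = [-27/118, -64/59], P' = [114/59 75/59; 75/59 275/236]
step 1: x' = [-5319/3574, -14219/7148], P' = [3102/1787 1950/1787; 1950/1787 3575/3574]

step 0: x̄ = F·x = [0, 4]
step 0: P̄ = F·P·Fᵀ + Q = [4 0; 0 25]
step 0: y = z − H·x̄ = [1, 15]
step 0: S = H·P̄·Hᵀ + R = [8 -8; -8 244]
step 0: K = P̄·Hᵀ·S⁻¹ = [-57/118 1/59; -75/236 -75/236]
step 0: x' = x̄ + K·y = [-27/118, -64/59]
step 0: P' = (I − K·H)·P̄ = [114/59 75/59; 75/59 275/236]
step 1: x̄ = F·x = [0, -229/118]
step 1: P̄ = F·P·Fᵀ + Q = [4 0; 0 325/59]
step 1: y = z − H·x̄ = [3, -333/118]
step 1: S = H·P̄·Hᵀ + R = [8 -8; -8 4046/59]
step 1: K = P̄·Hᵀ·S⁻¹ = [-1551/3574 118/1787; -975/3574 -975/3574]
step 1: x' = x̄ + K·y = [-5319/3574, -14219/7148]
step 1: P' = (I − K·H)·P̄ = [3102/1787 1950/1787; 1950/1787 3575/3574]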